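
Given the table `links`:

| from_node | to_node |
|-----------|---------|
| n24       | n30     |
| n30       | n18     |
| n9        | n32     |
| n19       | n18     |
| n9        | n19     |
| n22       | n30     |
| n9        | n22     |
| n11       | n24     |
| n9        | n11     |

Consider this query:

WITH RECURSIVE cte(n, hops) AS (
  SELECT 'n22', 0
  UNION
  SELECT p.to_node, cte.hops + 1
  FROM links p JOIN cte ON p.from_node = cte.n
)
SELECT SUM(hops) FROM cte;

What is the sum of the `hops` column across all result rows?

Base: (n22, hops=0).
Iteration 1: edges from {n22} -> (n30, hops=1).
Iteration 2: edges from {n30} -> (n18, hops=2).
Iteration 3: no outgoing edges from {n18}; recursion stops.
SUM(hops) = 0 + 1 + 2 = 3.

3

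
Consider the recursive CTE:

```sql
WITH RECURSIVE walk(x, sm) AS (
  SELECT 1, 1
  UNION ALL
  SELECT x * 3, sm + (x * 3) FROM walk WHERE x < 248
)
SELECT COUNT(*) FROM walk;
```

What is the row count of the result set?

Base: x=1, sm=1.
Iteration 1: 1 < 248 holds -> x = 1 * 3 = 3, sm = 1 + 3 = 4.
Iteration 2: 3 < 248 holds -> x = 3 * 3 = 9, sm = 4 + 9 = 13.
Iteration 3: 9 < 248 holds -> x = 9 * 3 = 27, sm = 13 + 27 = 40.
Iteration 4: 27 < 248 holds -> x = 27 * 3 = 81, sm = 40 + 81 = 121.
Iteration 5: 81 < 248 holds -> x = 81 * 3 = 243, sm = 121 + 243 = 364.
Iteration 6: 243 < 248 holds -> x = 243 * 3 = 729, sm = 364 + 729 = 1093.
Iteration 7: 729 < 248 fails; recursion stops.
Total rows emitted: 7.

7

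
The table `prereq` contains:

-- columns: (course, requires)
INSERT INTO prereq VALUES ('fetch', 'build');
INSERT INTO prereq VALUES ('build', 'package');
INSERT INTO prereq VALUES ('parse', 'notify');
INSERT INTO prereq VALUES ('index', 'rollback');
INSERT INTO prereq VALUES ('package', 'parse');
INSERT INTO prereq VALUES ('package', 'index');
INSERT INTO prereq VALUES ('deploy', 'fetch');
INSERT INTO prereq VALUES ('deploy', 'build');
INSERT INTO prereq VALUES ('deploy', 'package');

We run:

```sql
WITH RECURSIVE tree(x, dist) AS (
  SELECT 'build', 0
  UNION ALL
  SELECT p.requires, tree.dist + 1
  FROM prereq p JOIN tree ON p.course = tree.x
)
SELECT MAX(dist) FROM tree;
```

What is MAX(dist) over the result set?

3

Base: (build, dist=0).
Iteration 1: edges from {build} -> (package, dist=1).
Iteration 2: edges from {package} -> (index, dist=2), (parse, dist=2).
Iteration 3: edges from {index,parse} -> (notify, dist=3), (rollback, dist=3).
Iteration 4: no outgoing edges from {notify,rollback}; recursion stops.
dist values: 0, 1, 2, 2, 3, 3; the maximum is 3.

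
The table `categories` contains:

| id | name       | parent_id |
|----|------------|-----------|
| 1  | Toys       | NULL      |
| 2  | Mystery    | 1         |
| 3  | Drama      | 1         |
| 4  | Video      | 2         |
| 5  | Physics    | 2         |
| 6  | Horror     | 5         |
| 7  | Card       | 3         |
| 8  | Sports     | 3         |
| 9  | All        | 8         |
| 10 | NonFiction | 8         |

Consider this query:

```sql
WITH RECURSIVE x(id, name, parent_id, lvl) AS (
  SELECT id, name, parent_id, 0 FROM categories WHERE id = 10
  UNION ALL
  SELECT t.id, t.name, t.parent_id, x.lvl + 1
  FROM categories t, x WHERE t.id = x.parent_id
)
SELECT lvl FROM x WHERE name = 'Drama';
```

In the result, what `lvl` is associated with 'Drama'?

2

Base: id=10 (NonFiction), parent_id=8, lvl 0.
Iteration 1: join on id=8 -> Sports (id 8, parent_id=3, lvl 1).
Iteration 2: join on id=3 -> Drama (id 3, parent_id=1, lvl 2).
Iteration 3: join on id=1 -> Toys (id 1, parent_id=NULL, lvl 3).
Iteration 4: parent_id is NULL; no match; recursion stops.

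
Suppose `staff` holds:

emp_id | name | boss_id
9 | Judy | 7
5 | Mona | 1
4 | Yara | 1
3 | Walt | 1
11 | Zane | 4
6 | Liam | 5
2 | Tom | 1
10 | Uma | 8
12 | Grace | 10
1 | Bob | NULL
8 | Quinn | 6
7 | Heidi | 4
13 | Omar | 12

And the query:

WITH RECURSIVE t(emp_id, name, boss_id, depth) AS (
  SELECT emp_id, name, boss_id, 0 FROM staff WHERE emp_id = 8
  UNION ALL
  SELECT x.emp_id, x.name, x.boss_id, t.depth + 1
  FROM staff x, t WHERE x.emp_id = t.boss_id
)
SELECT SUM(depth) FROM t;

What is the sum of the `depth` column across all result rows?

6

Base: emp_id=8 (Quinn), boss_id=6, depth 0.
Iteration 1: join on emp_id=6 -> Liam (id 6, boss_id=5, depth 1).
Iteration 2: join on emp_id=5 -> Mona (id 5, boss_id=1, depth 2).
Iteration 3: join on emp_id=1 -> Bob (id 1, boss_id=NULL, depth 3).
Iteration 4: boss_id is NULL; no match; recursion stops.
SUM(depth) = 0 + 1 + 2 + 3 = 6.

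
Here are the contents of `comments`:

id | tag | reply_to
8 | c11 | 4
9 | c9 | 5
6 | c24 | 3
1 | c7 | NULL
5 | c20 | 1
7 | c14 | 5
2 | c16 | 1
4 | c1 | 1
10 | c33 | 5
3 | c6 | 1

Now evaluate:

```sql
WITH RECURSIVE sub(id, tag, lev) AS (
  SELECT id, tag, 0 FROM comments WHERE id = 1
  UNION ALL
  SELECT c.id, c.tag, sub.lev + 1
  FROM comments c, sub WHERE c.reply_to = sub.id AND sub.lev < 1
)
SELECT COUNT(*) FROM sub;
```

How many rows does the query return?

5

Base: id=1 (c7) at lev 0.
Iteration 1: rows with reply_to in {1} -> c16 (id 2, lev 1), c6 (id 3, lev 1), c1 (id 4, lev 1), c20 (id 5, lev 1).
Iteration 2: lev < 1 fails for all current rows; recursion stops.
Total rows emitted: 5.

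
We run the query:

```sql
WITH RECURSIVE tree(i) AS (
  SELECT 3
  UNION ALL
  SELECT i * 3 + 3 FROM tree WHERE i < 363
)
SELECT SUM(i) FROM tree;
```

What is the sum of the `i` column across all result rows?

Base: i=3.
Iteration 1: 3 < 363 holds -> i = 3 * 3 + 3 = 12.
Iteration 2: 12 < 363 holds -> i = 12 * 3 + 3 = 39.
Iteration 3: 39 < 363 holds -> i = 39 * 3 + 3 = 120.
Iteration 4: 120 < 363 holds -> i = 120 * 3 + 3 = 363.
Iteration 5: 363 < 363 fails; recursion stops.
SUM(i) = 3 + 12 + 39 + 120 + 363 = 537.

537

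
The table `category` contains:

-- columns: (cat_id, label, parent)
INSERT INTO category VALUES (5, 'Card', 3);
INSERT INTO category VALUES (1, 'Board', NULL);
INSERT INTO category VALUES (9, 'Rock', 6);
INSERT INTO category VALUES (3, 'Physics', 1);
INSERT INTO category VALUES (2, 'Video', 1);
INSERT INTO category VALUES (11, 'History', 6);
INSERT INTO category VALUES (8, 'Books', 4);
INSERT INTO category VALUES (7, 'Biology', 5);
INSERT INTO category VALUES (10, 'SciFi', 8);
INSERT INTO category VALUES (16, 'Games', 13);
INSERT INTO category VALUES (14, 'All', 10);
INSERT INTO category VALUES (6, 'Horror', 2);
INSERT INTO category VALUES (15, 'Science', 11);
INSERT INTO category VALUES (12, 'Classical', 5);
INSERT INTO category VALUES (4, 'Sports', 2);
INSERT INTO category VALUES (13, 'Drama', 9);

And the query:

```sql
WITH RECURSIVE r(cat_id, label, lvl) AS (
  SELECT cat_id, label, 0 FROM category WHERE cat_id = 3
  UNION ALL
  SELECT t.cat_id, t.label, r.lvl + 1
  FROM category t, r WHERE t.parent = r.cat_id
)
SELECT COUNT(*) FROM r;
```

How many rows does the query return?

4

Base: cat_id=3 (Physics) at lvl 0.
Iteration 1: rows with parent in {3} -> Card (id 5, lvl 1).
Iteration 2: rows with parent in {5} -> Biology (id 7, lvl 2), Classical (id 12, lvl 2).
Iteration 3: no rows with parent in {7,12}; recursion stops.
Total rows emitted: 4.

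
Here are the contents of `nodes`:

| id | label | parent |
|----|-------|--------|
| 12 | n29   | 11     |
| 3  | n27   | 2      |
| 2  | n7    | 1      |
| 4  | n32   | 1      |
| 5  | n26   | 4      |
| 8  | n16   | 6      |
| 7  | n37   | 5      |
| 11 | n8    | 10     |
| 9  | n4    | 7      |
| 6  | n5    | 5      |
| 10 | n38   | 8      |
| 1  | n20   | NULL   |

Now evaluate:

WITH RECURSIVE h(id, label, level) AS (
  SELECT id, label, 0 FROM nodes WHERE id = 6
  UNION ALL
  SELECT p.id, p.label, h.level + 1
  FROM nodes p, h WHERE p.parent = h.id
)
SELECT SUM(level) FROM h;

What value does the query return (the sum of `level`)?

10

Base: id=6 (n5) at level 0.
Iteration 1: rows with parent in {6} -> n16 (id 8, level 1).
Iteration 2: rows with parent in {8} -> n38 (id 10, level 2).
Iteration 3: rows with parent in {10} -> n8 (id 11, level 3).
Iteration 4: rows with parent in {11} -> n29 (id 12, level 4).
Iteration 5: no rows with parent in {12}; recursion stops.
SUM(level) = 0 + 1 + 2 + 3 + 4 = 10.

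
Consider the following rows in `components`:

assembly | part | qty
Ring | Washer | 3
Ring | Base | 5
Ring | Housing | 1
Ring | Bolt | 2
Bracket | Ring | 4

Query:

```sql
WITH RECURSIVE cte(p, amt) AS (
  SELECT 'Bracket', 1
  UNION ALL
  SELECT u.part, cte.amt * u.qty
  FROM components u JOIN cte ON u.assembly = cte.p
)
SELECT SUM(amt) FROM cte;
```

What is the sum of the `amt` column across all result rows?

49

Base: (Bracket, amt=1).
Iteration 1: components of {Bracket} -> Ring = 1*4 = 4.
Iteration 2: components of {Ring} -> Base = 4*5 = 20, Bolt = 4*2 = 8, Housing = 4*1 = 4, Washer = 4*3 = 12.
Iteration 3: no further components; recursion stops.
SUM(amt) = 1 + 4 + 12 + 4 + 20 + 8 = 49.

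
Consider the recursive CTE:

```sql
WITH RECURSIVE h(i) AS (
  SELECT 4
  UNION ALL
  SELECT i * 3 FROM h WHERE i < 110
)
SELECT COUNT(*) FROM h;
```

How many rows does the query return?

5

Base: i=4.
Iteration 1: 4 < 110 holds -> i = 4 * 3 = 12.
Iteration 2: 12 < 110 holds -> i = 12 * 3 = 36.
Iteration 3: 36 < 110 holds -> i = 36 * 3 = 108.
Iteration 4: 108 < 110 holds -> i = 108 * 3 = 324.
Iteration 5: 324 < 110 fails; recursion stops.
Total rows emitted: 5.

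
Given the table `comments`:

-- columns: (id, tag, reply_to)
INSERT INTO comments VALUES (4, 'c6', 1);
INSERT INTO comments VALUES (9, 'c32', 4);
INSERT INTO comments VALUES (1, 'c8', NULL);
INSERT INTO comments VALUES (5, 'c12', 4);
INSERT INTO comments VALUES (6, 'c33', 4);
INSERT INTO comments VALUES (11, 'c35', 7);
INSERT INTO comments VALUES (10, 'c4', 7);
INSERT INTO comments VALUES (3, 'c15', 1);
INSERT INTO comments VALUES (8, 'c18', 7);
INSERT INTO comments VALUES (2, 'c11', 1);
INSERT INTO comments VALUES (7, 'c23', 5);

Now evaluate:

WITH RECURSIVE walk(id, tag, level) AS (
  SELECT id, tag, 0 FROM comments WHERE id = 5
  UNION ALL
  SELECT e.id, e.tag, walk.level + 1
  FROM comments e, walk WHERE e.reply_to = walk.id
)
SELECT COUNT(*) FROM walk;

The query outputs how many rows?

5

Base: id=5 (c12) at level 0.
Iteration 1: rows with reply_to in {5} -> c23 (id 7, level 1).
Iteration 2: rows with reply_to in {7} -> c18 (id 8, level 2), c4 (id 10, level 2), c35 (id 11, level 2).
Iteration 3: no rows with reply_to in {8,10,11}; recursion stops.
Total rows emitted: 5.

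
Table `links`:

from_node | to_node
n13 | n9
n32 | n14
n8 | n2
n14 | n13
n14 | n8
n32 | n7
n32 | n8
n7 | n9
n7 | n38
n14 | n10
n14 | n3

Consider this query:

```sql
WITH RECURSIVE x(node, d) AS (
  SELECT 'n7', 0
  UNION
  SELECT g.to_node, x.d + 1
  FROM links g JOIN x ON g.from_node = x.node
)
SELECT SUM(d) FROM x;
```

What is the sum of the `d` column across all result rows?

2

Base: (n7, d=0).
Iteration 1: edges from {n7} -> (n38, d=1), (n9, d=1).
Iteration 2: no outgoing edges from {n38,n9}; recursion stops.
SUM(d) = 0 + 1 + 1 = 2.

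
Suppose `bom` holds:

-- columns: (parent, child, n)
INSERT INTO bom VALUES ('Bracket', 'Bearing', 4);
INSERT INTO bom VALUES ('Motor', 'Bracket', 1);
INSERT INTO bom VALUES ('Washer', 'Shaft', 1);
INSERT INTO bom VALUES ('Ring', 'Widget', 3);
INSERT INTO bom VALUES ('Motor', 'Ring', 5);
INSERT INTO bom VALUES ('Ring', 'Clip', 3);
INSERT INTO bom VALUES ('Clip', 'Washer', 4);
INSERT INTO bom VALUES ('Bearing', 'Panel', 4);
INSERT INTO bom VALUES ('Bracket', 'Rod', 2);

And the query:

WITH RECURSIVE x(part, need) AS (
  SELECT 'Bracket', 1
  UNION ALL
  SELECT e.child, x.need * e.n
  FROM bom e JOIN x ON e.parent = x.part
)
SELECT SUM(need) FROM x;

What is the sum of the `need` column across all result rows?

Base: (Bracket, need=1).
Iteration 1: components of {Bracket} -> Bearing = 1*4 = 4, Rod = 1*2 = 2.
Iteration 2: components of {Bearing,Rod} -> Panel = 4*4 = 16.
Iteration 3: no further components; recursion stops.
SUM(need) = 1 + 2 + 4 + 16 = 23.

23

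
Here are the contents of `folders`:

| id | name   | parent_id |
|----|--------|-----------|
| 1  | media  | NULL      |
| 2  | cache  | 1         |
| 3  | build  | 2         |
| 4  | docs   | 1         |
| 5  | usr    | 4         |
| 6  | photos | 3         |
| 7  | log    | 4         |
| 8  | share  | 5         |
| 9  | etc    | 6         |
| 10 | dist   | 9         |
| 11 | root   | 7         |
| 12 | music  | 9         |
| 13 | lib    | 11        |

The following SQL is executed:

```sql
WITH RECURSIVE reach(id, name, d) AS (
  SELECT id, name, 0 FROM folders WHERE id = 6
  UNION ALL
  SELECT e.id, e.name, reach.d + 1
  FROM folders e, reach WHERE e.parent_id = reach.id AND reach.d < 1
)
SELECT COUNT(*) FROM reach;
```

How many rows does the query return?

Base: id=6 (photos) at d 0.
Iteration 1: rows with parent_id in {6} -> etc (id 9, d 1).
Iteration 2: d < 1 fails for all current rows; recursion stops.
Total rows emitted: 2.

2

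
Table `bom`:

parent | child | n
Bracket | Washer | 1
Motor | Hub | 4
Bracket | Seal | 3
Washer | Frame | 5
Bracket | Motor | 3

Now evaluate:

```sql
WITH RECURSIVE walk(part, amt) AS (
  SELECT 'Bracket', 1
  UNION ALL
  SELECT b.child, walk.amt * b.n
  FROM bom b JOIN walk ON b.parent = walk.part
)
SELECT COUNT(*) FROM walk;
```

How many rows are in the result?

6

Base: (Bracket, amt=1).
Iteration 1: components of {Bracket} -> Motor = 1*3 = 3, Seal = 1*3 = 3, Washer = 1*1 = 1.
Iteration 2: components of {Motor,Seal,Washer} -> Frame = 1*5 = 5, Hub = 3*4 = 12.
Iteration 3: no further components; recursion stops.
Total rows emitted: 6.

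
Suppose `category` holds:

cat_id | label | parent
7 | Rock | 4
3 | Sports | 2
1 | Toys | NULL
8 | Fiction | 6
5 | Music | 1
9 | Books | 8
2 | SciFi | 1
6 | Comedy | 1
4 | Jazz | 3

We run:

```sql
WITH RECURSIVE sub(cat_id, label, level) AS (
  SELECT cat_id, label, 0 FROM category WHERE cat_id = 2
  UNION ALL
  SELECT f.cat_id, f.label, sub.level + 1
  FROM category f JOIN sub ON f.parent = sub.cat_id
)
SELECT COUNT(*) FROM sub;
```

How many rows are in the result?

4

Base: cat_id=2 (SciFi) at level 0.
Iteration 1: rows with parent in {2} -> Sports (id 3, level 1).
Iteration 2: rows with parent in {3} -> Jazz (id 4, level 2).
Iteration 3: rows with parent in {4} -> Rock (id 7, level 3).
Iteration 4: no rows with parent in {7}; recursion stops.
Total rows emitted: 4.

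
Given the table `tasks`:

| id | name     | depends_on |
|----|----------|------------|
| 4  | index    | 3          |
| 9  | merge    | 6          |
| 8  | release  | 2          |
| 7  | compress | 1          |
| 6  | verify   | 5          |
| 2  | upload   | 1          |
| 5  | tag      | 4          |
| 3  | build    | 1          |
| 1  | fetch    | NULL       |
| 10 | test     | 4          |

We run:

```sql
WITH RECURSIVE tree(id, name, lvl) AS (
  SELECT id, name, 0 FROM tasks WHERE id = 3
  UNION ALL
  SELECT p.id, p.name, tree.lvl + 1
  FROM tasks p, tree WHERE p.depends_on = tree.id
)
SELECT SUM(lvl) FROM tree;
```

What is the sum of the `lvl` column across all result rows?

12

Base: id=3 (build) at lvl 0.
Iteration 1: rows with depends_on in {3} -> index (id 4, lvl 1).
Iteration 2: rows with depends_on in {4} -> tag (id 5, lvl 2), test (id 10, lvl 2).
Iteration 3: rows with depends_on in {5,10} -> verify (id 6, lvl 3).
Iteration 4: rows with depends_on in {6} -> merge (id 9, lvl 4).
Iteration 5: no rows with depends_on in {9}; recursion stops.
SUM(lvl) = 0 + 1 + 2 + 2 + 3 + 4 = 12.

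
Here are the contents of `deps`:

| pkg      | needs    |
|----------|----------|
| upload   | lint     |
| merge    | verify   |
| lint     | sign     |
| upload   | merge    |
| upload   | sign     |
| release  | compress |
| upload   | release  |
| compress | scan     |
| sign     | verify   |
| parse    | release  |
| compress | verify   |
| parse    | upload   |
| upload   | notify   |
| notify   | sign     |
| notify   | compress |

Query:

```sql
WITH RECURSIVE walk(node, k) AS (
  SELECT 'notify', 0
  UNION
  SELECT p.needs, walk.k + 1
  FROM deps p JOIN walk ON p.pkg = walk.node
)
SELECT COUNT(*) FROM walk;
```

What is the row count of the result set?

Base: (notify, k=0).
Iteration 1: edges from {notify} -> (compress, k=1), (sign, k=1).
Iteration 2: edges from {compress,sign} -> (scan, k=2), (verify, k=2). [UNION drops 1 duplicate row(s)]
Iteration 3: no outgoing edges from {scan,verify}; recursion stops.
Total rows emitted: 5.

5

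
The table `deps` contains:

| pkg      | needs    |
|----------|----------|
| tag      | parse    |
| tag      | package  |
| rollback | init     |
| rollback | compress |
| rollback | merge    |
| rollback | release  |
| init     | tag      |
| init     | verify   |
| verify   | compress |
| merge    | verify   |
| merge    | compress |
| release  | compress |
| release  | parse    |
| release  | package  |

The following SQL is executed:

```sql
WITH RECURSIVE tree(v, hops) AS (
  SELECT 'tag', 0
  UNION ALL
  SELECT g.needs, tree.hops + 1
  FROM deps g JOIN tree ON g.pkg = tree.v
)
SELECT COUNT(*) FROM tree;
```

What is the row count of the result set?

Base: (tag, hops=0).
Iteration 1: edges from {tag} -> (package, hops=1), (parse, hops=1).
Iteration 2: no outgoing edges from {package,parse}; recursion stops.
Total rows emitted: 3.

3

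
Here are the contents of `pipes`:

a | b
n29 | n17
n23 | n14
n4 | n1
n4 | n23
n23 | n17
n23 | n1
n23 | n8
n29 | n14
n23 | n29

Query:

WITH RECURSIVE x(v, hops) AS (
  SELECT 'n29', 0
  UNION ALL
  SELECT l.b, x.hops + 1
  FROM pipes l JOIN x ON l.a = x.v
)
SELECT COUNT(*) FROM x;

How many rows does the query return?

3

Base: (n29, hops=0).
Iteration 1: edges from {n29} -> (n14, hops=1), (n17, hops=1).
Iteration 2: no outgoing edges from {n14,n17}; recursion stops.
Total rows emitted: 3.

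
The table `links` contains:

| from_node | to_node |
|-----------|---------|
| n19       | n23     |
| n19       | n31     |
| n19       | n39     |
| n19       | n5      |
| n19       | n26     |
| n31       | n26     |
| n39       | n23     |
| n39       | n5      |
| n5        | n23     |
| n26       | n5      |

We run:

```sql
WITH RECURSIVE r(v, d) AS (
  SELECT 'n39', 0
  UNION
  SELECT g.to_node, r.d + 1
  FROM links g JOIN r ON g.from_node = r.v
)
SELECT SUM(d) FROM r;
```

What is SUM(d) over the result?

Base: (n39, d=0).
Iteration 1: edges from {n39} -> (n23, d=1), (n5, d=1).
Iteration 2: edges from {n23,n5} -> (n23, d=2).
Iteration 3: no outgoing edges from {n23}; recursion stops.
SUM(d) = 0 + 1 + 1 + 2 = 4.

4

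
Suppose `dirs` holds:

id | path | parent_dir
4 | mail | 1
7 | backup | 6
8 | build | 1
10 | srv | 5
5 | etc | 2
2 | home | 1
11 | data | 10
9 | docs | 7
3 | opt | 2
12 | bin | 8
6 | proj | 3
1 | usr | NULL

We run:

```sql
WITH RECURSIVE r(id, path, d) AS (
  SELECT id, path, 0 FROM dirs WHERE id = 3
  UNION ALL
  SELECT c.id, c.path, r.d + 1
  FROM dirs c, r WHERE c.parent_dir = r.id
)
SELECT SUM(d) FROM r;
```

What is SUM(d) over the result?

Base: id=3 (opt) at d 0.
Iteration 1: rows with parent_dir in {3} -> proj (id 6, d 1).
Iteration 2: rows with parent_dir in {6} -> backup (id 7, d 2).
Iteration 3: rows with parent_dir in {7} -> docs (id 9, d 3).
Iteration 4: no rows with parent_dir in {9}; recursion stops.
SUM(d) = 0 + 1 + 2 + 3 = 6.

6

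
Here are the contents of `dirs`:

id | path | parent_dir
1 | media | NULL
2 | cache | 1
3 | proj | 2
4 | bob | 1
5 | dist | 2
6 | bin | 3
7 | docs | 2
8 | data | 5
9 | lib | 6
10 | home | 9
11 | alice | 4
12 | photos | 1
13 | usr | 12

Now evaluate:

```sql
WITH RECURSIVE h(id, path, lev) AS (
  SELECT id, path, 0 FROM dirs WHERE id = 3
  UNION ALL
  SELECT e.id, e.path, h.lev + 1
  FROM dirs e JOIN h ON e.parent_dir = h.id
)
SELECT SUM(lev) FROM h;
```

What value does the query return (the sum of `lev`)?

Base: id=3 (proj) at lev 0.
Iteration 1: rows with parent_dir in {3} -> bin (id 6, lev 1).
Iteration 2: rows with parent_dir in {6} -> lib (id 9, lev 2).
Iteration 3: rows with parent_dir in {9} -> home (id 10, lev 3).
Iteration 4: no rows with parent_dir in {10}; recursion stops.
SUM(lev) = 0 + 1 + 2 + 3 = 6.

6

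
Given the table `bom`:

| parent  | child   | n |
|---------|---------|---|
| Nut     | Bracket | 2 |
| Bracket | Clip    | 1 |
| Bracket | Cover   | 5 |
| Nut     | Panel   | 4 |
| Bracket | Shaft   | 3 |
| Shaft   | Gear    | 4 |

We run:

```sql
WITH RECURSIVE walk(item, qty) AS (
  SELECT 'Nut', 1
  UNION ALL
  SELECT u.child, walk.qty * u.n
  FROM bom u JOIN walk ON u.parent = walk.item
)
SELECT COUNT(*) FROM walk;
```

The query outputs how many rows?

7

Base: (Nut, qty=1).
Iteration 1: components of {Nut} -> Bracket = 1*2 = 2, Panel = 1*4 = 4.
Iteration 2: components of {Bracket,Panel} -> Clip = 2*1 = 2, Cover = 2*5 = 10, Shaft = 2*3 = 6.
Iteration 3: components of {Clip,Cover,Shaft} -> Gear = 6*4 = 24.
Iteration 4: no further components; recursion stops.
Total rows emitted: 7.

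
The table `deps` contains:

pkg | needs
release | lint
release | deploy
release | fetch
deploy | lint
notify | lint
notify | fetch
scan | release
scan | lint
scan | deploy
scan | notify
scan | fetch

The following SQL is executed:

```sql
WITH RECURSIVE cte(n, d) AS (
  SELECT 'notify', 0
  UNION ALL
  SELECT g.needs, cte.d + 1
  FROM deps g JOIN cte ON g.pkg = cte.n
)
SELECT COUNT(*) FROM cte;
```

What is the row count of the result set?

3

Base: (notify, d=0).
Iteration 1: edges from {notify} -> (fetch, d=1), (lint, d=1).
Iteration 2: no outgoing edges from {fetch,lint}; recursion stops.
Total rows emitted: 3.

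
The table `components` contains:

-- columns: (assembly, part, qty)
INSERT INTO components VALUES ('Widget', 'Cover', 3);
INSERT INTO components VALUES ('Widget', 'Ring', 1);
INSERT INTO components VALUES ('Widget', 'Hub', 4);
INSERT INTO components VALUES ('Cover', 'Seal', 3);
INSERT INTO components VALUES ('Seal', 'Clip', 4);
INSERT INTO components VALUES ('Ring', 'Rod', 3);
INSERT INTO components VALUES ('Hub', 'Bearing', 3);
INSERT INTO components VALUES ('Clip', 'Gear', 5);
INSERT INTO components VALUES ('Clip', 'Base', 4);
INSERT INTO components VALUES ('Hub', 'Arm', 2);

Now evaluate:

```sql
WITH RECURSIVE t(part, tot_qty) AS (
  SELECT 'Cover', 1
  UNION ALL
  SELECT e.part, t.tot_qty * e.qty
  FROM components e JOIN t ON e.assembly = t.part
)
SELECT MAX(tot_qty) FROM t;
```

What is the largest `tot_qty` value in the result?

Base: (Cover, tot_qty=1).
Iteration 1: components of {Cover} -> Seal = 1*3 = 3.
Iteration 2: components of {Seal} -> Clip = 3*4 = 12.
Iteration 3: components of {Clip} -> Base = 12*4 = 48, Gear = 12*5 = 60.
Iteration 4: no further components; recursion stops.
tot_qty values: 1, 3, 12, 60, 48; the maximum is 60.

60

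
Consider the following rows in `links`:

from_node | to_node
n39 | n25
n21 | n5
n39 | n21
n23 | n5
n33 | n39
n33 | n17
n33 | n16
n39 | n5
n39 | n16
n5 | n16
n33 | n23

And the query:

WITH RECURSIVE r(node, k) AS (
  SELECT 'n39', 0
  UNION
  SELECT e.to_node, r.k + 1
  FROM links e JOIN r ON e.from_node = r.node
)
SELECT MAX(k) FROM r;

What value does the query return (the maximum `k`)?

3

Base: (n39, k=0).
Iteration 1: edges from {n39} -> (n16, k=1), (n21, k=1), (n25, k=1), (n5, k=1).
Iteration 2: edges from {n16,n21,n25,n5} -> (n16, k=2), (n5, k=2).
Iteration 3: edges from {n16,n5} -> (n16, k=3).
Iteration 4: no outgoing edges from {n16}; recursion stops.
k values: 0, 1, 1, 1, 1, 2, 2, 3; the maximum is 3.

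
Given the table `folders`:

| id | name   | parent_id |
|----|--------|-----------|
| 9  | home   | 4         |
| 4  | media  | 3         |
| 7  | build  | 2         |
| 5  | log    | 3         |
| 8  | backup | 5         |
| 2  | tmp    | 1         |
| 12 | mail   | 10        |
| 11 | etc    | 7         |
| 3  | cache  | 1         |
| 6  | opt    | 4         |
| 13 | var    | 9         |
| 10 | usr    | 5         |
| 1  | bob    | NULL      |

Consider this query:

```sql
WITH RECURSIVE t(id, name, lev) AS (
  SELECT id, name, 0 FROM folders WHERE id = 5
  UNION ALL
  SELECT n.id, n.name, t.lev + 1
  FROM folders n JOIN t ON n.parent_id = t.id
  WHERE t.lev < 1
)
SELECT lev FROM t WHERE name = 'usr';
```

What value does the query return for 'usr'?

1

Base: id=5 (log) at lev 0.
Iteration 1: rows with parent_id in {5} -> backup (id 8, lev 1), usr (id 10, lev 1).
Iteration 2: lev < 1 fails for all current rows; recursion stops.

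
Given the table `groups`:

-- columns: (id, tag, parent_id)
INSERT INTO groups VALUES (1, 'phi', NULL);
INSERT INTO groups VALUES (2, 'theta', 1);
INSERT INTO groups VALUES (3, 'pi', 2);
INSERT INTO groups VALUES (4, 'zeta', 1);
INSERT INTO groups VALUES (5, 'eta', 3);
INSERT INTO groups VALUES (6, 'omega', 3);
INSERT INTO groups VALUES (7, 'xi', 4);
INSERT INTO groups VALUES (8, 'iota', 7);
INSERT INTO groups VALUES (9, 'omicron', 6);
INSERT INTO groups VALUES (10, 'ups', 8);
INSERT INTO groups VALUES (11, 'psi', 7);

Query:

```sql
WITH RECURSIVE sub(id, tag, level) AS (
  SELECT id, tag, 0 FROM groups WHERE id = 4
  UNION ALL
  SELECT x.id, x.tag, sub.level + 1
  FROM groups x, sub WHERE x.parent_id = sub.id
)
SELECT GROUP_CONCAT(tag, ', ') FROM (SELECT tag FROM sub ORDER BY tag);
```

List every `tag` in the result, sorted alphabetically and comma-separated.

Base: id=4 (zeta) at level 0.
Iteration 1: rows with parent_id in {4} -> xi (id 7, level 1).
Iteration 2: rows with parent_id in {7} -> iota (id 8, level 2), psi (id 11, level 2).
Iteration 3: rows with parent_id in {8,11} -> ups (id 10, level 3).
Iteration 4: no rows with parent_id in {10}; recursion stops.

iota, psi, ups, xi, zeta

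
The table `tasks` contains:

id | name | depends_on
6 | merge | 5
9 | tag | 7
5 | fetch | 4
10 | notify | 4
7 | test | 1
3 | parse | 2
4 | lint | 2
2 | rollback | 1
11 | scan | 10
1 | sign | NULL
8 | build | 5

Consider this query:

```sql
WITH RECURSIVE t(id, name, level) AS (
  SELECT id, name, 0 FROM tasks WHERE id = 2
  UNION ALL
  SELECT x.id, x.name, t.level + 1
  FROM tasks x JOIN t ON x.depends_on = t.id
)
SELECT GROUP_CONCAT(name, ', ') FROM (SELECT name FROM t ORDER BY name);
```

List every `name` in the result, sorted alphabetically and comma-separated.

Base: id=2 (rollback) at level 0.
Iteration 1: rows with depends_on in {2} -> parse (id 3, level 1), lint (id 4, level 1).
Iteration 2: rows with depends_on in {3,4} -> fetch (id 5, level 2), notify (id 10, level 2).
Iteration 3: rows with depends_on in {5,10} -> merge (id 6, level 3), build (id 8, level 3), scan (id 11, level 3).
Iteration 4: no rows with depends_on in {6,8,11}; recursion stops.

build, fetch, lint, merge, notify, parse, rollback, scan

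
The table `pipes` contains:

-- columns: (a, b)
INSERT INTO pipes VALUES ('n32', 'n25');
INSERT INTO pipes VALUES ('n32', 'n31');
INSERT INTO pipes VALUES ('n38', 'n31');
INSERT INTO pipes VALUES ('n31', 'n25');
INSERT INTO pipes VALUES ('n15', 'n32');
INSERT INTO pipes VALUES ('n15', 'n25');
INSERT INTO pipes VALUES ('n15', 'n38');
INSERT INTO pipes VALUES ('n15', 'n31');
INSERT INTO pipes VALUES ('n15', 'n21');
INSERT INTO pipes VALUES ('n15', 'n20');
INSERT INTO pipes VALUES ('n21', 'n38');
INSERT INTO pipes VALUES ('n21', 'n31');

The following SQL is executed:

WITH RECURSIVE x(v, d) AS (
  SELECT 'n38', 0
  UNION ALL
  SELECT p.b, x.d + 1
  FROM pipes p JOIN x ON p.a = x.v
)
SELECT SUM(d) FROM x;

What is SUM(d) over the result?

3

Base: (n38, d=0).
Iteration 1: edges from {n38} -> (n31, d=1).
Iteration 2: edges from {n31} -> (n25, d=2).
Iteration 3: no outgoing edges from {n25}; recursion stops.
SUM(d) = 0 + 1 + 2 = 3.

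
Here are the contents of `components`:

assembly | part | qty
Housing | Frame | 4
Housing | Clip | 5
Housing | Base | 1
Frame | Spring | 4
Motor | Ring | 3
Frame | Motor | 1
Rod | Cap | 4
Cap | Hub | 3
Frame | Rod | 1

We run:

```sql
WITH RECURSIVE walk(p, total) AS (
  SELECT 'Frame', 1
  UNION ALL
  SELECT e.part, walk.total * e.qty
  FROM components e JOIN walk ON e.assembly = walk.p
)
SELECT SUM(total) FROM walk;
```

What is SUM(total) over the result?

Base: (Frame, total=1).
Iteration 1: components of {Frame} -> Motor = 1*1 = 1, Rod = 1*1 = 1, Spring = 1*4 = 4.
Iteration 2: components of {Motor,Rod,Spring} -> Cap = 1*4 = 4, Ring = 1*3 = 3.
Iteration 3: components of {Cap,Ring} -> Hub = 4*3 = 12.
Iteration 4: no further components; recursion stops.
SUM(total) = 1 + 1 + 1 + 4 + 4 + 3 + 12 = 26.

26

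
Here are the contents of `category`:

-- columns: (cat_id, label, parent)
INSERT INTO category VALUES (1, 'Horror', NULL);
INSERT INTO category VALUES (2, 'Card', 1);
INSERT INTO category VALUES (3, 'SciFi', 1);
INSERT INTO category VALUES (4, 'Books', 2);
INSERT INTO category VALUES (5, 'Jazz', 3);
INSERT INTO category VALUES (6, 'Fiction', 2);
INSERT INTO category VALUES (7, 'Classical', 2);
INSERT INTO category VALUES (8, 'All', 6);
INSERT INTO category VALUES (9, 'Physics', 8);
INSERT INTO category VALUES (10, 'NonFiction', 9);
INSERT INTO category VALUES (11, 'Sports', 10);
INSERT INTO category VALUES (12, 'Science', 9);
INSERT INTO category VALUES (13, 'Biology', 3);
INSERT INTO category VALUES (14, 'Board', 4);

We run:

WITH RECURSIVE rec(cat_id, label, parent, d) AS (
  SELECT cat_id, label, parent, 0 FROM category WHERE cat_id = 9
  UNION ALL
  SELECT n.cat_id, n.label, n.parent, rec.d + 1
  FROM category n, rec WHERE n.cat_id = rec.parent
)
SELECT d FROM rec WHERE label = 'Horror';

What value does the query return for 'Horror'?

4

Base: cat_id=9 (Physics), parent=8, d 0.
Iteration 1: join on cat_id=8 -> All (id 8, parent=6, d 1).
Iteration 2: join on cat_id=6 -> Fiction (id 6, parent=2, d 2).
Iteration 3: join on cat_id=2 -> Card (id 2, parent=1, d 3).
Iteration 4: join on cat_id=1 -> Horror (id 1, parent=NULL, d 4).
Iteration 5: parent is NULL; no match; recursion stops.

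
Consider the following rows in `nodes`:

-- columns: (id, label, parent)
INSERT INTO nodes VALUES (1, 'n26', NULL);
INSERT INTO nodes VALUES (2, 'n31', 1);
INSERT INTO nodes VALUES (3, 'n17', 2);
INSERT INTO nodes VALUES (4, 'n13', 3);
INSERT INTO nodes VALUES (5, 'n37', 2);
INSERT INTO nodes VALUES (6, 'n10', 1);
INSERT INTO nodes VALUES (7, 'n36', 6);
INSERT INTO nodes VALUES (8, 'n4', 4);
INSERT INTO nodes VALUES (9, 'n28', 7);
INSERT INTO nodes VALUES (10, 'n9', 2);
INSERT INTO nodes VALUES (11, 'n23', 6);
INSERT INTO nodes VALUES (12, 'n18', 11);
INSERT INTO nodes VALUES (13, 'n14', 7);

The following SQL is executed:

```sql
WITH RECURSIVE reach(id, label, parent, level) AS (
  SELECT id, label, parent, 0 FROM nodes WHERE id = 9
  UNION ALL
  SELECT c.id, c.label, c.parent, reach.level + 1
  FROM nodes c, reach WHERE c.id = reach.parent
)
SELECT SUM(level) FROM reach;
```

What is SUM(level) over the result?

6

Base: id=9 (n28), parent=7, level 0.
Iteration 1: join on id=7 -> n36 (id 7, parent=6, level 1).
Iteration 2: join on id=6 -> n10 (id 6, parent=1, level 2).
Iteration 3: join on id=1 -> n26 (id 1, parent=NULL, level 3).
Iteration 4: parent is NULL; no match; recursion stops.
SUM(level) = 0 + 1 + 2 + 3 = 6.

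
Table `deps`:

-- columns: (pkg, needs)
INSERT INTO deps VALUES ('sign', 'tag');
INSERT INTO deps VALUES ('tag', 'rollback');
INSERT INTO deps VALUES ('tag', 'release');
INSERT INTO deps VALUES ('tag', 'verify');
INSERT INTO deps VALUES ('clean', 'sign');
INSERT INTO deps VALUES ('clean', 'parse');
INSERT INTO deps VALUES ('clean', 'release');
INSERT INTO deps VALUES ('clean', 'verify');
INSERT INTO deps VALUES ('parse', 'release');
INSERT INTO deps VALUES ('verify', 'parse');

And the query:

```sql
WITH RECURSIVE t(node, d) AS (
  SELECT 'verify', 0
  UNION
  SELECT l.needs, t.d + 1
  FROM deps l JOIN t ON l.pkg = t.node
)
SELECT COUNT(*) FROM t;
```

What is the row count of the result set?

3

Base: (verify, d=0).
Iteration 1: edges from {verify} -> (parse, d=1).
Iteration 2: edges from {parse} -> (release, d=2).
Iteration 3: no outgoing edges from {release}; recursion stops.
Total rows emitted: 3.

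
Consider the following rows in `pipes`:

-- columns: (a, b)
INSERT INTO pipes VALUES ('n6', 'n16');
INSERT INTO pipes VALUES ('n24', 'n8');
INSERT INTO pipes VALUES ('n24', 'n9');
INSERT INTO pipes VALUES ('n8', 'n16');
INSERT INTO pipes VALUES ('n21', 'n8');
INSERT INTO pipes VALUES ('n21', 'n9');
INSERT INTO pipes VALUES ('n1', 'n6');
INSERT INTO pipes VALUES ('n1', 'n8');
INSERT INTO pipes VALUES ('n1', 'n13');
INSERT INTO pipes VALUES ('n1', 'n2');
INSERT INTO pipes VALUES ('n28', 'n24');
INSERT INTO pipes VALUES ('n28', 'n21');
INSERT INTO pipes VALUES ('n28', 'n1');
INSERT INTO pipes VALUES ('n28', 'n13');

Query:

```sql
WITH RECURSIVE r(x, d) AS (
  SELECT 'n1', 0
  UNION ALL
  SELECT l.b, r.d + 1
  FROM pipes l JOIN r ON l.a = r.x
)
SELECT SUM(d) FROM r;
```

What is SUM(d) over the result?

8

Base: (n1, d=0).
Iteration 1: edges from {n1} -> (n13, d=1), (n2, d=1), (n6, d=1), (n8, d=1).
Iteration 2: edges from {n13,n2,n6,n8} -> (n16, d=2) x2. [UNION ALL keeps all 2 new rows, including repeats]
Iteration 3: no outgoing edges from {n16}; recursion stops.
SUM(d) = 0 + 1 + 1 + 1 + 1 + 2 + 2 = 8.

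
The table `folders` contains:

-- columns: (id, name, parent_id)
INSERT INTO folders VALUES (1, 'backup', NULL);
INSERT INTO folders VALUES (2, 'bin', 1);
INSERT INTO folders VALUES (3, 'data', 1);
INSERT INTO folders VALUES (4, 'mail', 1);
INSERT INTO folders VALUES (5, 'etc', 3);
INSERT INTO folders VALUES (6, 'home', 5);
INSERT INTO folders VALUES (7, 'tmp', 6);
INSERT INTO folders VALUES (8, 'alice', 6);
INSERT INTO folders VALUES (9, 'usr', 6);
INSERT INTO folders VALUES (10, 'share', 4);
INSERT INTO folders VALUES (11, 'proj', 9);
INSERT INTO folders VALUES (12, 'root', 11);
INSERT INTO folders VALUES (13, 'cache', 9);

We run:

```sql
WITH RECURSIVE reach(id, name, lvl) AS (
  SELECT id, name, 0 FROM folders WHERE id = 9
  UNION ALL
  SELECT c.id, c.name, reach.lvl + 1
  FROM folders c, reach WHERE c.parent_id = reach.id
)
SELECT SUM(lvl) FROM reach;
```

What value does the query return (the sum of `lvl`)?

4

Base: id=9 (usr) at lvl 0.
Iteration 1: rows with parent_id in {9} -> proj (id 11, lvl 1), cache (id 13, lvl 1).
Iteration 2: rows with parent_id in {11,13} -> root (id 12, lvl 2).
Iteration 3: no rows with parent_id in {12}; recursion stops.
SUM(lvl) = 0 + 1 + 1 + 2 = 4.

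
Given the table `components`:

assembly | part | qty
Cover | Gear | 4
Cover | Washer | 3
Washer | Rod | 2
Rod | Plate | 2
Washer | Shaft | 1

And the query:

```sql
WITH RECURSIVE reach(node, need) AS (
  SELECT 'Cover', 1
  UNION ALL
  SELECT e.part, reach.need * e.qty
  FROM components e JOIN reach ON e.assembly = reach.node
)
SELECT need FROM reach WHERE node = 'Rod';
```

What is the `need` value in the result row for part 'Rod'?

Base: (Cover, need=1).
Iteration 1: components of {Cover} -> Gear = 1*4 = 4, Washer = 1*3 = 3.
Iteration 2: components of {Gear,Washer} -> Rod = 3*2 = 6, Shaft = 3*1 = 3.
Iteration 3: components of {Rod,Shaft} -> Plate = 6*2 = 12.
Iteration 4: no further components; recursion stops.

6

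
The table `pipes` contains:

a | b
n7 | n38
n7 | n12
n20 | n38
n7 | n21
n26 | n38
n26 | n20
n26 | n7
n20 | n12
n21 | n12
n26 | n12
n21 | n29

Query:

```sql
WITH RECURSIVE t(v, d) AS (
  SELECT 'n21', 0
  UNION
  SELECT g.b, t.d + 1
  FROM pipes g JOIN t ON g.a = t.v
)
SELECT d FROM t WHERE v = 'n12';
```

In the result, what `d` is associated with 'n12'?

1

Base: (n21, d=0).
Iteration 1: edges from {n21} -> (n12, d=1), (n29, d=1).
Iteration 2: no outgoing edges from {n12,n29}; recursion stops.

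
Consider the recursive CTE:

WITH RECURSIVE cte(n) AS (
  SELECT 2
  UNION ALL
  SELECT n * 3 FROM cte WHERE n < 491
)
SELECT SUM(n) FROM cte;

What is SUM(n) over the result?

2186

Base: n=2.
Iteration 1: 2 < 491 holds -> n = 2 * 3 = 6.
Iteration 2: 6 < 491 holds -> n = 6 * 3 = 18.
Iteration 3: 18 < 491 holds -> n = 18 * 3 = 54.
Iteration 4: 54 < 491 holds -> n = 54 * 3 = 162.
Iteration 5: 162 < 491 holds -> n = 162 * 3 = 486.
Iteration 6: 486 < 491 holds -> n = 486 * 3 = 1458.
Iteration 7: 1458 < 491 fails; recursion stops.
SUM(n) = 2 + 6 + 18 + 54 + 162 + 486 + 1458 = 2186.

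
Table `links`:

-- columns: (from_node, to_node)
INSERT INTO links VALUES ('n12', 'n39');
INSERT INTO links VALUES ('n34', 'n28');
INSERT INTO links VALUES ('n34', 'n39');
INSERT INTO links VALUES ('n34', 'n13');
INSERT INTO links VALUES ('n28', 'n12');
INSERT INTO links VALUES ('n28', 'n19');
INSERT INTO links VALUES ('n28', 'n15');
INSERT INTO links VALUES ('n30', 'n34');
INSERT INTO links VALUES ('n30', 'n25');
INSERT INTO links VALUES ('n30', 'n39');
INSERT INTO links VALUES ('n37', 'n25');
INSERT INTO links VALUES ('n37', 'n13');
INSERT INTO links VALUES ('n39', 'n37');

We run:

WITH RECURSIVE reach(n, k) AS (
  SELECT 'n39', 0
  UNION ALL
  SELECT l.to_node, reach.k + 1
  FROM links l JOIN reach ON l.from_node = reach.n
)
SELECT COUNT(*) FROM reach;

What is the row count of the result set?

4

Base: (n39, k=0).
Iteration 1: edges from {n39} -> (n37, k=1).
Iteration 2: edges from {n37} -> (n13, k=2), (n25, k=2).
Iteration 3: no outgoing edges from {n13,n25}; recursion stops.
Total rows emitted: 4.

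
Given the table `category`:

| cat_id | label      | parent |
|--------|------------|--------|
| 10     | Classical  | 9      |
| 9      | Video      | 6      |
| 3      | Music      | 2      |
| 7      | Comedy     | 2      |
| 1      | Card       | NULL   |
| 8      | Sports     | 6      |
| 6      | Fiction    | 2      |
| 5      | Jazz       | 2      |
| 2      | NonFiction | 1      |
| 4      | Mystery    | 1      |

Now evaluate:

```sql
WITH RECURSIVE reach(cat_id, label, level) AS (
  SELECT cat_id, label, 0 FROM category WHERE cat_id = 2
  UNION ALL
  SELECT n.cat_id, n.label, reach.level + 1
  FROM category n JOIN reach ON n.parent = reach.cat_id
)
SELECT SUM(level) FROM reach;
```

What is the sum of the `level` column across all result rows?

11

Base: cat_id=2 (NonFiction) at level 0.
Iteration 1: rows with parent in {2} -> Music (id 3, level 1), Jazz (id 5, level 1), Fiction (id 6, level 1), Comedy (id 7, level 1).
Iteration 2: rows with parent in {3,5,6,7} -> Sports (id 8, level 2), Video (id 9, level 2).
Iteration 3: rows with parent in {8,9} -> Classical (id 10, level 3).
Iteration 4: no rows with parent in {10}; recursion stops.
SUM(level) = 0 + 1 + 1 + 1 + 1 + 2 + 2 + 3 = 11.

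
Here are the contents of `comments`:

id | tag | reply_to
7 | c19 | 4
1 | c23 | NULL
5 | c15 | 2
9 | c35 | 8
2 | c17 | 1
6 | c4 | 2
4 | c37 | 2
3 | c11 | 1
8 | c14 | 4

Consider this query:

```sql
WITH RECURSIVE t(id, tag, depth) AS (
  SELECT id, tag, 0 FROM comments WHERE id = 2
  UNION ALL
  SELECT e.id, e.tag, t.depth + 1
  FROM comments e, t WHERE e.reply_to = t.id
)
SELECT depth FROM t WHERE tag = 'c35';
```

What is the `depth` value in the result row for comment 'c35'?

3

Base: id=2 (c17) at depth 0.
Iteration 1: rows with reply_to in {2} -> c37 (id 4, depth 1), c15 (id 5, depth 1), c4 (id 6, depth 1).
Iteration 2: rows with reply_to in {4,5,6} -> c19 (id 7, depth 2), c14 (id 8, depth 2).
Iteration 3: rows with reply_to in {7,8} -> c35 (id 9, depth 3).
Iteration 4: no rows with reply_to in {9}; recursion stops.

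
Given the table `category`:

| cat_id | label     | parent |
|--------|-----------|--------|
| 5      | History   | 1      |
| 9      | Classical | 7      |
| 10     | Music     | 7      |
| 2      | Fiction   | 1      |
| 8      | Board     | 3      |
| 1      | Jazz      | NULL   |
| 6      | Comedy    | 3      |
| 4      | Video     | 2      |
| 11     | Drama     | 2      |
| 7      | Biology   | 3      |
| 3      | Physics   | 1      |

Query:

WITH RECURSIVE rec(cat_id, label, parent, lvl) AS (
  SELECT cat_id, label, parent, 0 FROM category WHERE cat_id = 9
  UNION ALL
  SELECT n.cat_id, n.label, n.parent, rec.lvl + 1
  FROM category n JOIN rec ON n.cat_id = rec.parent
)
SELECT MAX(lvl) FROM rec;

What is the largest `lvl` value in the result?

Base: cat_id=9 (Classical), parent=7, lvl 0.
Iteration 1: join on cat_id=7 -> Biology (id 7, parent=3, lvl 1).
Iteration 2: join on cat_id=3 -> Physics (id 3, parent=1, lvl 2).
Iteration 3: join on cat_id=1 -> Jazz (id 1, parent=NULL, lvl 3).
Iteration 4: parent is NULL; no match; recursion stops.
lvl values: 0, 1, 2, 3; the maximum is 3.

3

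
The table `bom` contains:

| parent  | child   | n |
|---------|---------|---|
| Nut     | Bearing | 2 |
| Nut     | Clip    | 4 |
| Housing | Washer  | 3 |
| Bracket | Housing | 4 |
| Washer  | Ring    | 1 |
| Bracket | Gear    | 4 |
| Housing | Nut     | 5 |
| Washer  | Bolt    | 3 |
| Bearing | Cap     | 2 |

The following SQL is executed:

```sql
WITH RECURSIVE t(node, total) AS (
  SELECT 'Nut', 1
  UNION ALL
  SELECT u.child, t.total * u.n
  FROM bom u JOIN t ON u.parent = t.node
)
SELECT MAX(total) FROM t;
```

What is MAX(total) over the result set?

Base: (Nut, total=1).
Iteration 1: components of {Nut} -> Bearing = 1*2 = 2, Clip = 1*4 = 4.
Iteration 2: components of {Bearing,Clip} -> Cap = 2*2 = 4.
Iteration 3: no further components; recursion stops.
total values: 1, 2, 4, 4; the maximum is 4.

4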